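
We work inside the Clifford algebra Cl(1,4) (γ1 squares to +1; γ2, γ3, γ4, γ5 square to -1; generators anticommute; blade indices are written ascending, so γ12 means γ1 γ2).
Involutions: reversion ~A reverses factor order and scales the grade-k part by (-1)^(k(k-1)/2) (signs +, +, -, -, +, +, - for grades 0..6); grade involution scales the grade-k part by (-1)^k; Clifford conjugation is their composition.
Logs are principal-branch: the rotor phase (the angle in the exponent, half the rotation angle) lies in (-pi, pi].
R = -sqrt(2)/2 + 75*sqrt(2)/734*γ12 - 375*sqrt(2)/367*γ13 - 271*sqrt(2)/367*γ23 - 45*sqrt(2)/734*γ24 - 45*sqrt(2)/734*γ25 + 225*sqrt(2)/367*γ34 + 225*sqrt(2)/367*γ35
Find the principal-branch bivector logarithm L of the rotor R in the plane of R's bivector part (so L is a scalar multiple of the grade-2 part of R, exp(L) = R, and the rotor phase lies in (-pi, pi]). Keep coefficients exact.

The scalar part of R is -sqrt(2)/2, which fixes the principal-branch rotor phase; the unit plane is then the bivector part divided by the sine of that phase, and L is that plane scaled by the phase.
Concretely: cos(phase) = -sqrt(2)/2 gives phase = ±3*pi/4, and since phase/sin(phase) is even the sign is immaterial: L = (phase/sin(phase)) * <R>_2 = (3*sqrt(2)*pi/4) * <R>_2.
Answer: 225*pi/1468*γ12 - 1125*pi/734*γ13 - 813*pi/734*γ23 - 135*pi/1468*γ24 - 135*pi/1468*γ25 + 675*pi/734*γ34 + 675*pi/734*γ35


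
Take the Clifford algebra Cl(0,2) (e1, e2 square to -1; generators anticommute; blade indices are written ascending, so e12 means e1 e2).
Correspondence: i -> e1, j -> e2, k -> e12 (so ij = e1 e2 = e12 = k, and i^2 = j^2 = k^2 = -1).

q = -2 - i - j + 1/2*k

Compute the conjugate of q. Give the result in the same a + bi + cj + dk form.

In blades: q = -2 - e1 - e2 + 1/2*e12.
Conjugation here is Clifford conjugation: the scalar is fixed and the grade-1 and grade-2 blades all flip sign, giving -2 + e1 + e2 - 1/2*e12; translating back:
Answer: -2 + i + j - 1/2*k


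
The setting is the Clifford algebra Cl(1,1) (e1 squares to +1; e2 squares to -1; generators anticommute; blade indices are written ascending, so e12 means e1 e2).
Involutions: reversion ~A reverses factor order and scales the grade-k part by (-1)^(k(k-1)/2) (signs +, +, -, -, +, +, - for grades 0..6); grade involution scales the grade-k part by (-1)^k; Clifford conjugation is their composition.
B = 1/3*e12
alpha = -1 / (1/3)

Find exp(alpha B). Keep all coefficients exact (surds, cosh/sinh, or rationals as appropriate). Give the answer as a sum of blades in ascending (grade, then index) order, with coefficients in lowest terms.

B^2 = (1/3)^2*(e12)^2 = 1/9*(+1) = 1/9 (a basis 2-blade squares to minus the product of its generators' squares).
B^2 = 1/9 — the series telescopes hyperbolically here: l = 1/3, alpha*l = -1, so exp(alpha B) = cosh(-1) + (sinh(-1)/(1/3))*B = cosh(1) + (-3*sinh(1))*B.
Answer: cosh(1) - sinh(1)*e12


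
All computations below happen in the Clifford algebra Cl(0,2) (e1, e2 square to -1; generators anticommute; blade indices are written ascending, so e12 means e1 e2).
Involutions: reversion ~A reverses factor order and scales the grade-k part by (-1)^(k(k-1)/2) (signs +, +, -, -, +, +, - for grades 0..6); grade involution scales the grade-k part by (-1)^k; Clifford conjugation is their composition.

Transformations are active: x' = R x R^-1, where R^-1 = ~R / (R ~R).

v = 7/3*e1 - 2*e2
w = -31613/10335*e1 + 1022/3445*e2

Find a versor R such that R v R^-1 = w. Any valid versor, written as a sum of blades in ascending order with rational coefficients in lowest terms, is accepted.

R = v + w = -7498/10335*e1 - 5868/3445*e2 works: the equal norms (-85/9) guarantee its sandwich swaps v into w.
Answer: -7498/10335*e1 - 5868/3445*e2


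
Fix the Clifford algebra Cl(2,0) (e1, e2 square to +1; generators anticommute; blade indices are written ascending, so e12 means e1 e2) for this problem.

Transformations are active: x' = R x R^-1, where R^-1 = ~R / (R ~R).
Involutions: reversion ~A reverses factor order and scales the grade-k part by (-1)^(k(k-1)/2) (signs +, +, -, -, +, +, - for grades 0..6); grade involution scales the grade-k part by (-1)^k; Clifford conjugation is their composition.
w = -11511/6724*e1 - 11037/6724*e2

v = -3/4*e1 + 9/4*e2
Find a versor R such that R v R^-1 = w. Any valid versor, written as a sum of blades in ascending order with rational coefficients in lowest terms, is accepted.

Here q(v) = q(w) = 45/8; the classical choice R = v + w = -8277/3362*e1 + 1023/1681*e2 then realises v -> w under the sandwich.
Answer: -8277/3362*e1 + 1023/1681*e2


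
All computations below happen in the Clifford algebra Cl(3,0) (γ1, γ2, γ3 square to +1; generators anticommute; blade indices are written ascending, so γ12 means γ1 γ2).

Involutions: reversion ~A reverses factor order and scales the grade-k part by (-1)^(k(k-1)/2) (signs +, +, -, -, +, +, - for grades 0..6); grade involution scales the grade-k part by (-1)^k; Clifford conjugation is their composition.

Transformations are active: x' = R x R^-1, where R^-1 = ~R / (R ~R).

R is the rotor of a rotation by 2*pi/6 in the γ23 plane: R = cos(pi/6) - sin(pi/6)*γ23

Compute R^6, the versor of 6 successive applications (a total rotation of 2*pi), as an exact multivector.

Rotor phase runs at HALF the rotation angle; powers of one rotor simply add phase, so after 6 steps in γ23 the phase is 6*pi/6 = pi and R^6 = cos(pi) - sin(pi)*γ23.
cos(pi) = -1 and sin(pi) = 0, so R^6 = -1. The total rotation 2*pi is 1 full turn, so every vector returns to itself, yet the rotor is -1, on the OTHER sheet of the double cover (an odd number of 2*pi turns).
Answer: -1


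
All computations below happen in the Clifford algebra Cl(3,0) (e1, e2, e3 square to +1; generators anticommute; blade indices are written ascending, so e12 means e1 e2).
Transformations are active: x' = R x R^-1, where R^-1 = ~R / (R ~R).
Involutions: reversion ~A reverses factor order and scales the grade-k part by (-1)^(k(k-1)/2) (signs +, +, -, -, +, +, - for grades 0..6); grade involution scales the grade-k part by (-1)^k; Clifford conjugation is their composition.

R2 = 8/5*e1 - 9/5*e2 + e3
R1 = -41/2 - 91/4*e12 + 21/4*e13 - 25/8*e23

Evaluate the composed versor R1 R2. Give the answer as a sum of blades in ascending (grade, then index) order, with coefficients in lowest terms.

Distribute over the terms of R2 (each basis-blade product reordered to ascending indices, repeated generators contracted through their squares):
R1 (8/5*e1) = -164/5*e1 + 182/5*e2 - 42/5*e3 - 5*e123
R1 (-9/5*e2) = 819/20*e1 + 369/10*e2 - 45/8*e3 + 189/20*e123
R1 (e3) = 21/4*e1 - 25/8*e2 - 41/2*e3 - 91/4*e123
Summing the partial products and collecting blades:
Answer: 67/5*e1 + 2807/40*e2 - 1381/40*e3 - 183/10*e123


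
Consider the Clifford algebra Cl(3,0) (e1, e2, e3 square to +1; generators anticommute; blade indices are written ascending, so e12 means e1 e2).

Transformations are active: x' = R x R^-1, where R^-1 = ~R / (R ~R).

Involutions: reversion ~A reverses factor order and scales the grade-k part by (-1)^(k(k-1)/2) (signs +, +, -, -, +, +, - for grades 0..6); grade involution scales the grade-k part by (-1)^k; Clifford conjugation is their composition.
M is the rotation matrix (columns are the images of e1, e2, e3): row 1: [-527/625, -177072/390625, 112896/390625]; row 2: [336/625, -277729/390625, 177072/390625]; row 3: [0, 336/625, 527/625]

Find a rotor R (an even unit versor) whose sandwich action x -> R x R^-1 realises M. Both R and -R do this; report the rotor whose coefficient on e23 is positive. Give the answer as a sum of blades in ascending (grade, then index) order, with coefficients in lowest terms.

Method: write R = a + b12*e12 + b13*e13 + b23*e23 with a^2 + b12^2 + b13^2 + b23^2 = 1 (so R^-1 = ~R). Expanding the columns R e_j ~R gives tr M = 4a^2 - 1 and, from the antisymmetric part, M21 - M12 = -4a*b12, M13 - M31 = 4a*b13, M32 - M23 = -4a*b23.
Here tr M = -277729/390625, so a^2 = (1 + tr M)/4 = 28224/390625 and a = ±168/625. Taking a = 168/625: M21 - M12 = 387072/390625, M13 - M31 = 112896/390625, M32 - M23 = 32928/390625, giving b12 = -576/625, b13 = 168/625, b23 = -49/625, i.e. R = 168/625 - 576/625*e12 + 168/625*e13 - 49/625*e23.
Its e23 coefficient is negative, so report the other preimage -R.
Answer: -168/625 + 576/625*e12 - 168/625*e13 + 49/625*e23. Uniqueness: Spin(3) -> SO(3) maps R and -R to the same rotation of trace -277729/390625; fixing the sign of the e23 coefficient removes the ambiguity.


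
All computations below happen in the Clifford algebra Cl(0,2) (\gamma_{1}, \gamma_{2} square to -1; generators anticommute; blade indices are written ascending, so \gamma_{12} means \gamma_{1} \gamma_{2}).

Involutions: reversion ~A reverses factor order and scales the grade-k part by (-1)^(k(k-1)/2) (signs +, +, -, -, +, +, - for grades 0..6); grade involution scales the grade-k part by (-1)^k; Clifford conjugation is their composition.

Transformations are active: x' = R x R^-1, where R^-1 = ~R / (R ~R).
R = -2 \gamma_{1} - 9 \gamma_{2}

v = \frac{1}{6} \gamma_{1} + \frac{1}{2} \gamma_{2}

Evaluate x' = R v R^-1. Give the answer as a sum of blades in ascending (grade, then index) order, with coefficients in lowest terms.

~R = -2 \gamma_{1} - 9 \gamma_{2}, and R ~R = -85, so R^-1 = ~R / (-85).
R v = \frac{29}{6} + \frac{1}{2} \gamma_{12}
Answer: \frac{31}{510} \gamma_{1} + \frac{89}{170} \gamma_{2}


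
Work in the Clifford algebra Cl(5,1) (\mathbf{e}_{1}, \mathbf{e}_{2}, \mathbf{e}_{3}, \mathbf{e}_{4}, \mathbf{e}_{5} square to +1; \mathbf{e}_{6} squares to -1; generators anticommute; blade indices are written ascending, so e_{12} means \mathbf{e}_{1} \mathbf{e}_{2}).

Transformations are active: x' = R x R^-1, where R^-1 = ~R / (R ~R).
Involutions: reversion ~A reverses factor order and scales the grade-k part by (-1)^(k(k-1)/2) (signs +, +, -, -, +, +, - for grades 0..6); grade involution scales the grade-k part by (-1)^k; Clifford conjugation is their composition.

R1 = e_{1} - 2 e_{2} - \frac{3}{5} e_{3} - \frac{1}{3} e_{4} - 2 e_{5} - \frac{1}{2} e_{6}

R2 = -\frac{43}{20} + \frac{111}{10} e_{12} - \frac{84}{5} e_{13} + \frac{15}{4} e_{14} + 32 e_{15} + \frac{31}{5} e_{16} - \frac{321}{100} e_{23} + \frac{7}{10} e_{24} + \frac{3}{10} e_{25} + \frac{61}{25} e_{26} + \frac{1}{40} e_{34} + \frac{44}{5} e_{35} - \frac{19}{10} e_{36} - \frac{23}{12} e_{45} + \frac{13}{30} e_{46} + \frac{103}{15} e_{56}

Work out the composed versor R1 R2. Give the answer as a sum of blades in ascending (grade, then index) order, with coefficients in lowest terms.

Distribute over the terms of R1 (each basis-blade product reordered to ascending indices, repeated generators contracted through their squares):
(e_{1}) R2 = -\frac{43}{20} e_{1} + \frac{111}{10} e_{2} - \frac{84}{5} e_{3} + \frac{15}{4} e_{4} + 32 e_{5} + \frac{31}{5} e_{6} - \frac{321}{100} e_{123} + \frac{7}{10} e_{124} + \frac{3}{10} e_{125} + \frac{61}{25} e_{126} + \frac{1}{40} e_{134} + \frac{44}{5} e_{135} - \frac{19}{10} e_{136} - \frac{23}{12} e_{145} + \frac{13}{30} e_{146} + \frac{103}{15} e_{156}
(-2 e_{2}) R2 = \frac{111}{5} e_{1} + \frac{43}{10} e_{2} + \frac{321}{50} e_{3} - \frac{7}{5} e_{4} - \frac{3}{5} e_{5} - \frac{122}{25} e_{6} - \frac{168}{5} e_{123} + \frac{15}{2} e_{124} + 64 e_{125} + \frac{62}{5} e_{126} - \frac{1}{20} e_{234} - \frac{88}{5} e_{235} + \frac{19}{5} e_{236} + \frac{23}{6} e_{245} - \frac{13}{15} e_{246} - \frac{206}{15} e_{256}
(-\frac{3}{5} e_{3}) R2 = -\frac{252}{25} e_{1} - \frac{963}{500} e_{2} + \frac{129}{100} e_{3} - \frac{3}{200} e_{4} - \frac{132}{25} e_{5} + \frac{57}{50} e_{6} - \frac{333}{50} e_{123} + \frac{9}{4} e_{134} + \frac{96}{5} e_{135} + \frac{93}{25} e_{136} + \frac{21}{50} e_{234} + \frac{9}{50} e_{235} + \frac{183}{125} e_{236} + \frac{23}{20} e_{345} - \frac{13}{50} e_{346} - \frac{103}{25} e_{356}
(-\frac{1}{3} e_{4}) R2 = \frac{5}{4} e_{1} + \frac{7}{30} e_{2} + \frac{1}{120} e_{3} + \frac{43}{60} e_{4} + \frac{23}{36} e_{5} - \frac{13}{90} e_{6} - \frac{37}{10} e_{124} + \frac{28}{5} e_{134} + \frac{32}{3} e_{145} + \frac{31}{15} e_{146} + \frac{107}{100} e_{234} + \frac{1}{10} e_{245} + \frac{61}{75} e_{246} + \frac{44}{15} e_{345} - \frac{19}{30} e_{346} - \frac{103}{45} e_{456}
(-2 e_{5}) R2 = 64 e_{1} + \frac{3}{5} e_{2} + \frac{88}{5} e_{3} - \frac{23}{6} e_{4} + \frac{43}{10} e_{5} - \frac{206}{15} e_{6} - \frac{111}{5} e_{125} + \frac{168}{5} e_{135} - \frac{15}{2} e_{145} + \frac{62}{5} e_{156} + \frac{321}{50} e_{235} - \frac{7}{5} e_{245} + \frac{122}{25} e_{256} - \frac{1}{20} e_{345} - \frac{19}{5} e_{356} + \frac{13}{15} e_{456}
(-\frac{1}{2} e_{6}) R2 = -\frac{31}{10} e_{1} - \frac{61}{50} e_{2} + \frac{19}{20} e_{3} - \frac{13}{60} e_{4} - \frac{103}{30} e_{5} + \frac{43}{40} e_{6} - \frac{111}{20} e_{126} + \frac{42}{5} e_{136} - \frac{15}{8} e_{146} - 16 e_{156} + \frac{321}{200} e_{236} - \frac{7}{20} e_{246} - \frac{3}{20} e_{256} - \frac{1}{80} e_{346} - \frac{22}{5} e_{356} + \frac{23}{24} e_{456}
Summing the partial products and collecting blades:
Answer: \frac{1803}{25} e_{1} + \frac{19631}{1500} e_{2} + \frac{5681}{600} e_{3} - \frac{599}{600} e_{4} + \frac{24863}{900} e_{5} - \frac{18617}{1800} e_{6} - \frac{4347}{100} e_{123} + \frac{9}{2} e_{124} + \frac{421}{10} e_{125} + \frac{929}{100} e_{126} + \frac{63}{8} e_{134} + \frac{308}{5} e_{135} + \frac{511}{50} e_{136} + \frac{5}{4} e_{145} + \frac{5}{8} e_{146} + \frac{49}{15} e_{156} + \frac{36}{25} e_{234} - 11 e_{235} + \frac{6869}{1000} e_{236} + \frac{38}{15} e_{245} - \frac{121}{300} e_{246} - \frac{2701}{300} e_{256} + \frac{121}{30} e_{345} - \frac{1087}{1200} e_{346} - \frac{308}{25} e_{356} - \frac{167}{360} e_{456}


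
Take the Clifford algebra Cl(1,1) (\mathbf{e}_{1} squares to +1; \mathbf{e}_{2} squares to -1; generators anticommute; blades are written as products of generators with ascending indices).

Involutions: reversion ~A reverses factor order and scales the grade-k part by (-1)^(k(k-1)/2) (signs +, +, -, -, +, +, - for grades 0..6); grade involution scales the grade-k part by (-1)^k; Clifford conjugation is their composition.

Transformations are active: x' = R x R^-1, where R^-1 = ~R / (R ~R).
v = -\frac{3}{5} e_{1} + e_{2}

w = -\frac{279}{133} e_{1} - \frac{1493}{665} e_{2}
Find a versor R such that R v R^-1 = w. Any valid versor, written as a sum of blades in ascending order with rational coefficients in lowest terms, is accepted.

Since q(v) = q(w) = -\frac{16}{25}, the sum R = v + w = -\frac{1794}{665} e_{1} - \frac{828}{665} e_{2} does the job whenever invertible.
Answer: -\frac{1794}{665} e_{1} - \frac{828}{665} e_{2}


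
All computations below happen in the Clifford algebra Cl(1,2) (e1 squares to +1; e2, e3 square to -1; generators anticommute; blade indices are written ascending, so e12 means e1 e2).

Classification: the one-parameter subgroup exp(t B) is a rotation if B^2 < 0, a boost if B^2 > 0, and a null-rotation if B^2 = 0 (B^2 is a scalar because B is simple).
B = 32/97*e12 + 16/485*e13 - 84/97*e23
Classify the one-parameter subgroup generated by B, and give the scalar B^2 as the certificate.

B^2 term by term: the squares give (32/97)^2*(e12)^2 + (16/485)^2*(e13)^2 + (-84/97)^2*(e23)^2 = 1024/9409*(+1) + 256/235225*(+1) + 7056/9409*(-1) = -16/25 (each basis 2-blade squares to minus the product of its generators' squares); cross terms between blades sharing an index anticommute and cancel. So B^2 = -16/25.
Answer: rotation, certificate B^2 = -16/25. Key observation: B^2 = -16/25 is a conjugation invariant, so its sign decides the class regardless of the surface form of B.


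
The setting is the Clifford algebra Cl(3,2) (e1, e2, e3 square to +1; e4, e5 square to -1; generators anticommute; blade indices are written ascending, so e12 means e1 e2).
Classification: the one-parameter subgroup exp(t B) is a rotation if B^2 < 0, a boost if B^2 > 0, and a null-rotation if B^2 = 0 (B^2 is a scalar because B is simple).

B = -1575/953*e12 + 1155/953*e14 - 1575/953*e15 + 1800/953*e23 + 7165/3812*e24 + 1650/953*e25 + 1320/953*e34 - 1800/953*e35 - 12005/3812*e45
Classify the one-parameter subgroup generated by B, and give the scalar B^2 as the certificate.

B^2 term by term: the squares give (-1575/953)^2*(e12)^2 + (1155/953)^2*(e14)^2 + (-1575/953)^2*(e15)^2 + (1800/953)^2*(e23)^2 + (7165/3812)^2*(e24)^2 + (1650/953)^2*(e25)^2 + (1320/953)^2*(e34)^2 + (-1800/953)^2*(e35)^2 + (-12005/3812)^2*(e45)^2 = 2480625/908209*(-1) + 1334025/908209*(+1) + 2480625/908209*(+1) + 3240000/908209*(-1) + 51337225/14531344*(+1) + 2722500/908209*(+1) + 1742400/908209*(+1) + 3240000/908209*(+1) + 144120025/14531344*(-1) = 0 (each basis 2-blade squares to minus the product of its generators' squares); cross terms between blades sharing an index anticommute and cancel; the commuting (index-disjoint) pairs give grade-4 terms 2*c*c'*(blade product), which cancel blade by blade — e1234: -4158000/908209 + 4158000/908209 = 0; e1235: 5670000/908209 - 5670000/908209 = 0; e1245: 18907875/1816418 - 3811500/908209 - 11284875/1816418 = 0; e1345: 4158000/908209 - 4158000/908209 = 0; e2345: -10804500/908209 + 6448500/908209 + 4356000/908209 = 0 — confirming B is simple. So B^2 = 0.
Answer: null-rotation, certificate B^2 = 0. Note: conjugating B changes its blade decomposition but never the scalar B^2 = 0, whose sign settles the classification.


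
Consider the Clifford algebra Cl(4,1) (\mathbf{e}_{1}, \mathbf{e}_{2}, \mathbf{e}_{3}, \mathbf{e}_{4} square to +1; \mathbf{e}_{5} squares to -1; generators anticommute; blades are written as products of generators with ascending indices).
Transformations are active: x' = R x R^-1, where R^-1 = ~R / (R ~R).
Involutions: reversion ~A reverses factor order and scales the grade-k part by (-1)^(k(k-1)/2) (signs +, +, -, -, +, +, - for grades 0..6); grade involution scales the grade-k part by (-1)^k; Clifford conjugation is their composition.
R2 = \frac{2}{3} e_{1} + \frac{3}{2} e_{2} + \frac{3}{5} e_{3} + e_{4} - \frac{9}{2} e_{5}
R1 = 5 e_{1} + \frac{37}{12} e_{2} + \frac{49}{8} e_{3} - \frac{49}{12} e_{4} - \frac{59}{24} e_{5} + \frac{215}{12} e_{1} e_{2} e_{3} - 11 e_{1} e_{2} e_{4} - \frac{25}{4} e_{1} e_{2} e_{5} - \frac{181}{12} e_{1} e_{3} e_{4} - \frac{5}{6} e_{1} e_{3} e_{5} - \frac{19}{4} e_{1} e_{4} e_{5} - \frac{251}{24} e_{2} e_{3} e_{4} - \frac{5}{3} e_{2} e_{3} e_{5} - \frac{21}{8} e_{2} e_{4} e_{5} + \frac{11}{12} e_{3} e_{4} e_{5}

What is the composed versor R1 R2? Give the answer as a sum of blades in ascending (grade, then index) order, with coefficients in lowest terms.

Distribute over the terms of R2 (each basis-blade product reordered to ascending indices, repeated generators contracted through their squares):
R1 (\frac{2}{3} e_{1}) = \frac{10}{3} - \frac{37}{18} e_{1} e_{2} - \frac{49}{12} e_{1} e_{3} + \frac{49}{18} e_{1} e_{4} + \frac{59}{36} e_{1} e_{5} + \frac{215}{18} e_{2} e_{3} - \frac{22}{3} e_{2} e_{4} - \frac{25}{6} e_{2} e_{5} - \frac{181}{18} e_{3} e_{4} - \frac{5}{9} e_{3} e_{5} - \frac{19}{6} e_{4} e_{5} + \frac{251}{36} e_{1} e_{2} e_{3} e_{4} + \frac{10}{9} e_{1} e_{2} e_{3} e_{5} + \frac{7}{4} e_{1} e_{2} e_{4} e_{5} - \frac{11}{18} e_{1} e_{3} e_{4} e_{5}
R1 (\frac{3}{2} e_{2}) = \frac{37}{8} + \frac{15}{2} e_{1} e_{2} - \frac{215}{8} e_{1} e_{3} + \frac{33}{2} e_{1} e_{4} + \frac{75}{8} e_{1} e_{5} - \frac{147}{16} e_{2} e_{3} + \frac{49}{8} e_{2} e_{4} + \frac{59}{16} e_{2} e_{5} - \frac{251}{16} e_{3} e_{4} - \frac{5}{2} e_{3} e_{5} - \frac{63}{16} e_{4} e_{5} - \frac{181}{8} e_{1} e_{2} e_{3} e_{4} - \frac{5}{4} e_{1} e_{2} e_{3} e_{5} - \frac{57}{8} e_{1} e_{2} e_{4} e_{5} - \frac{11}{8} e_{2} e_{3} e_{4} e_{5}
R1 (\frac{3}{5} e_{3}) = \frac{147}{40} + \frac{43}{4} e_{1} e_{2} + 3 e_{1} e_{3} + \frac{181}{20} e_{1} e_{4} + \frac{1}{2} e_{1} e_{5} + \frac{37}{20} e_{2} e_{3} + \frac{251}{40} e_{2} e_{4} + e_{2} e_{5} + \frac{49}{20} e_{3} e_{4} + \frac{59}{40} e_{3} e_{5} + \frac{11}{20} e_{4} e_{5} + \frac{33}{5} e_{1} e_{2} e_{3} e_{4} + \frac{15}{4} e_{1} e_{2} e_{3} e_{5} - \frac{57}{20} e_{1} e_{3} e_{4} e_{5} - \frac{63}{40} e_{2} e_{3} e_{4} e_{5}
R1 (e_{4}) = -\frac{49}{12} - 11 e_{1} e_{2} - \frac{181}{12} e_{1} e_{3} + 5 e_{1} e_{4} + \frac{19}{4} e_{1} e_{5} - \frac{251}{24} e_{2} e_{3} + \frac{37}{12} e_{2} e_{4} + \frac{21}{8} e_{2} e_{5} + \frac{49}{8} e_{3} e_{4} - \frac{11}{12} e_{3} e_{5} + \frac{59}{24} e_{4} e_{5} + \frac{215}{12} e_{1} e_{2} e_{3} e_{4} + \frac{25}{4} e_{1} e_{2} e_{4} e_{5} + \frac{5}{6} e_{1} e_{3} e_{4} e_{5} + \frac{5}{3} e_{2} e_{3} e_{4} e_{5}
R1 (-\frac{9}{2} e_{5}) = -\frac{177}{16} - \frac{225}{8} e_{1} e_{2} - \frac{15}{4} e_{1} e_{3} - \frac{171}{8} e_{1} e_{4} - \frac{45}{2} e_{1} e_{5} - \frac{15}{2} e_{2} e_{3} - \frac{189}{16} e_{2} e_{4} - \frac{111}{8} e_{2} e_{5} + \frac{33}{8} e_{3} e_{4} - \frac{441}{16} e_{3} e_{5} + \frac{147}{8} e_{4} e_{5} - \frac{645}{8} e_{1} e_{2} e_{3} e_{5} + \frac{99}{2} e_{1} e_{2} e_{4} e_{5} + \frac{543}{8} e_{1} e_{3} e_{4} e_{5} + \frac{753}{16} e_{2} e_{3} e_{4} e_{5}
Summing the partial products and collecting blades:
Answer: -\frac{281}{80} - \frac{1651}{72} e_{1} e_{2} - \frac{1123}{24} e_{1} e_{3} + \frac{4283}{360} e_{1} e_{4} - \frac{449}{72} e_{1} e_{5} - \frac{9613}{720} e_{2} e_{3} - \frac{293}{80} e_{2} e_{4} - \frac{515}{48} e_{2} e_{5} - \frac{9391}{720} e_{3} e_{4} - \frac{21643}{720} e_{3} e_{5} + \frac{3427}{240} e_{4} e_{5} + \frac{3191}{360} e_{1} e_{2} e_{3} e_{4} - \frac{5545}{72} e_{1} e_{2} e_{3} e_{5} + \frac{403}{8} e_{1} e_{2} e_{4} e_{5} + \frac{23489}{360} e_{1} e_{3} e_{4} e_{5} + \frac{10987}{240} e_{2} e_{3} e_{4} e_{5}


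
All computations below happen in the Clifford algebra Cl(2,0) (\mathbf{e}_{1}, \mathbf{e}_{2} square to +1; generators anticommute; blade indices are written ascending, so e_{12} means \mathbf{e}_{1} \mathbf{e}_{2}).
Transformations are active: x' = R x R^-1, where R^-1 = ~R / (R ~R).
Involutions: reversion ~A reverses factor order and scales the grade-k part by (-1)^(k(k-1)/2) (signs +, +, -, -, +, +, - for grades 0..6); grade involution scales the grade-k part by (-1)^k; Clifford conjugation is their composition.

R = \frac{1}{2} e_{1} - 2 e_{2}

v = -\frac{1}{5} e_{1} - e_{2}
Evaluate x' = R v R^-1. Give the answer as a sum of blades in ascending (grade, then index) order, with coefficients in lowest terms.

~R = \frac{1}{2} e_{1} - 2 e_{2}, and R ~R = \frac{17}{4}, so R^-1 = ~R / (\frac{17}{4}).
R v = \frac{19}{10} - \frac{9}{10} e_{12}
Answer: \frac{11}{17} e_{1} - \frac{67}{85} e_{2}


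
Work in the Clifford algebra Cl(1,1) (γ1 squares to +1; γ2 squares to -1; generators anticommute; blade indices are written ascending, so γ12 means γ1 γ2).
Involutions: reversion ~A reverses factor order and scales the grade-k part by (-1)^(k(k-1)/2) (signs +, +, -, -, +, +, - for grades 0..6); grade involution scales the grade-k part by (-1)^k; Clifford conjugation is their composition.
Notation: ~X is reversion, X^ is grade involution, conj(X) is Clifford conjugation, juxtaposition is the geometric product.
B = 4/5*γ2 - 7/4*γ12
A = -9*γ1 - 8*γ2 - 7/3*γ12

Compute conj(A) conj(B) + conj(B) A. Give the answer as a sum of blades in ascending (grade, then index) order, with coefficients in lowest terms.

first term: 629/60 + 238/15*γ1 + 63/4*γ2 - 36/5*γ12
second term: -629/60 + 238/15*γ1 + 63/4*γ2 - 36/5*γ12
Answer: 476/15*γ1 + 63/2*γ2 - 72/5*γ12


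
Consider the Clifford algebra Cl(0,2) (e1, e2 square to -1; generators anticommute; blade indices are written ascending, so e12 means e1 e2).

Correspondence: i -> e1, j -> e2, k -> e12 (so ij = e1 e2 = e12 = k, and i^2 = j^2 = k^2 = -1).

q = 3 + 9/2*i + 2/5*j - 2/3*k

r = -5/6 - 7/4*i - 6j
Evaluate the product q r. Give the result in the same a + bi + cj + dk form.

In blades: q = 3 + 9/2*e1 + 2/5*e2 - 2/3*e12, r = -5/6 - 7/4*e1 - 6*e2.
Distribute q over r term by term (generator squares from the signature, products reordered to ascending indices): (3)*r = -5/2 - 21/4*e1 - 18*e2; (9/2*e1)*r = 63/8 - 15/4*e1 - 27*e12; (2/5*e2)*r = 12/5 - 1/3*e2 + 7/10*e12; (-2/3*e12)*r = -4*e1 + 7/6*e2 + 5/9*e12.
Sum: 311/40 - 13*e1 - 103/6*e2 - 2317/90*e12; translating back through the correspondence:
Answer: 311/40 - 13i - 103/6*j - 2317/90*k


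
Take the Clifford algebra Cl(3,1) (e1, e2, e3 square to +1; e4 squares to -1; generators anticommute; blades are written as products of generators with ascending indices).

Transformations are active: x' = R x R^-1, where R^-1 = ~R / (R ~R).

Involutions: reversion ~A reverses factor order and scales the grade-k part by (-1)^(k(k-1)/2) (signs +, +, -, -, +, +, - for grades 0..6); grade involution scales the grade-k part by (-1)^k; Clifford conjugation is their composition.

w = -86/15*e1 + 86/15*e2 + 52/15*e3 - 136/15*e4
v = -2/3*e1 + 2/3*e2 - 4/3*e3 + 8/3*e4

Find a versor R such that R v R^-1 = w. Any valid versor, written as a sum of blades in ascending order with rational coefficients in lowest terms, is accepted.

The midline construction: v and w both square to -40/9, so reflecting in their sum -32/5*e1 + 32/5*e2 + 32/15*e3 - 32/5*e4 exchanges them.
Answer: -32/5*e1 + 32/5*e2 + 32/15*e3 - 32/5*e4


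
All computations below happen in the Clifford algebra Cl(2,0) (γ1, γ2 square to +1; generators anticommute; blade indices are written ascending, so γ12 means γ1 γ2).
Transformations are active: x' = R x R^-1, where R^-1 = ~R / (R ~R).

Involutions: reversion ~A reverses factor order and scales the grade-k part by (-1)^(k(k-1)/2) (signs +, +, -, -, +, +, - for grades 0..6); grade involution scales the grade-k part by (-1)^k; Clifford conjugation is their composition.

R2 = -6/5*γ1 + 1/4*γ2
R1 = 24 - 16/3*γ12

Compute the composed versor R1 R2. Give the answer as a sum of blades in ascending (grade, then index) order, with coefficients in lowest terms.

Distribute over the terms of R1 (each basis-blade product reordered to ascending indices, repeated generators contracted through their squares):
(24) R2 = -144/5*γ1 + 6*γ2
(-16/3*γ12) R2 = -4/3*γ1 - 32/5*γ2
Summing the partial products and collecting blades:
Answer: -452/15*γ1 - 2/5*γ2


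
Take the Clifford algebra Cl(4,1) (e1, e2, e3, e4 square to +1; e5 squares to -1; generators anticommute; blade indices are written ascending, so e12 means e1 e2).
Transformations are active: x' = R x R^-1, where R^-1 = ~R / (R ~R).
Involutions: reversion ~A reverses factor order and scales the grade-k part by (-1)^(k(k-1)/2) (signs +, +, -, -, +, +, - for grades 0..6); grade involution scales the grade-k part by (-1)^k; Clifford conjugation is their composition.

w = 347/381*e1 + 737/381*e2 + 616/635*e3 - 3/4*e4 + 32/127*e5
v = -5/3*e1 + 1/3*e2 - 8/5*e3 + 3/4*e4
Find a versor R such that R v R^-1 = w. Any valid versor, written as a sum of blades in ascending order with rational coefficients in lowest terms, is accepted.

Here q(v) = q(w) = 21641/3600; the classical choice R = v + w = -96/127*e1 + 288/127*e2 - 80/127*e3 + 32/127*e5 then realises v -> w under the sandwich.
Answer: -96/127*e1 + 288/127*e2 - 80/127*e3 + 32/127*e5


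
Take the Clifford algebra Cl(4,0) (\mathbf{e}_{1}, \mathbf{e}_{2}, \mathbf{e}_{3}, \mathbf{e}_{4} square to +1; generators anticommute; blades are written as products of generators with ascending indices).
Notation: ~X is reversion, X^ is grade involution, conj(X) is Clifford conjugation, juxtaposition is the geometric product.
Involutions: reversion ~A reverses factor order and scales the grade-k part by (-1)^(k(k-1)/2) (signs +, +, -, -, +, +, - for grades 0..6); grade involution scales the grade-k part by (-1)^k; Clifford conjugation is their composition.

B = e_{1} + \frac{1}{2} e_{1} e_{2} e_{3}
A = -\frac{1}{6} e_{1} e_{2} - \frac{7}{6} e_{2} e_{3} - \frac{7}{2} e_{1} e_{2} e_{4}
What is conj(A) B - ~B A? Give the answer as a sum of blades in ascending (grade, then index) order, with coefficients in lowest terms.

first term: -\frac{7}{12} e_{1} - \frac{1}{6} e_{2} - \frac{1}{12} e_{3} - \frac{7}{2} e_{2} e_{4} - \frac{7}{4} e_{3} e_{4} + \frac{7}{6} e_{1} e_{2} e_{3}
second term: -\frac{7}{12} e_{1} - \frac{1}{6} e_{2} - \frac{1}{12} e_{3} - \frac{7}{2} e_{2} e_{4} - \frac{7}{4} e_{3} e_{4} - \frac{7}{6} e_{1} e_{2} e_{3}
Answer: \frac{7}{3} e_{1} e_{2} e_{3}


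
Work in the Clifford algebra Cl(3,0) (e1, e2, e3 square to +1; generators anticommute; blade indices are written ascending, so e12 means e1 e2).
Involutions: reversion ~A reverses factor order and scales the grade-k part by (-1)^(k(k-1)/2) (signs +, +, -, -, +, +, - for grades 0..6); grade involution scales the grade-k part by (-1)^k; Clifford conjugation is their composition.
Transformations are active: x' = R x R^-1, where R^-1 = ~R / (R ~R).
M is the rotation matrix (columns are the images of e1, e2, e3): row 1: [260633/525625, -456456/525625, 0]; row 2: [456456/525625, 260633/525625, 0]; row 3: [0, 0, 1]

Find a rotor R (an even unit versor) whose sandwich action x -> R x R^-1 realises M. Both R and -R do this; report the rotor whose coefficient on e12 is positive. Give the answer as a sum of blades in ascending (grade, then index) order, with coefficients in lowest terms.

Method: write R = a + b12*e12 + b13*e13 + b23*e23 with a^2 + b12^2 + b13^2 + b23^2 = 1 (so R^-1 = ~R). Expanding the columns R e_j ~R gives tr M = 4a^2 - 1 and, from the antisymmetric part, M21 - M12 = -4a*b12, M13 - M31 = 4a*b13, M32 - M23 = -4a*b23.
Here tr M = 1046891/525625, so a^2 = (1 + tr M)/4 = 393129/525625 and a = ±627/725. Taking a = 627/725: M21 - M12 = 912912/525625, M13 - M31 = 0, M32 - M23 = 0, giving b12 = -364/725, b13 = 0, b23 = 0, i.e. R = 627/725 - 364/725*e12.
Its e12 coefficient is negative, so report the other preimage -R.
Answer: -627/725 + 364/725*e12. Note: both R and -R realise this M (trace 1046891/525625); the covering map identifies them, and the e12-coefficient sign is the tie-breaker.


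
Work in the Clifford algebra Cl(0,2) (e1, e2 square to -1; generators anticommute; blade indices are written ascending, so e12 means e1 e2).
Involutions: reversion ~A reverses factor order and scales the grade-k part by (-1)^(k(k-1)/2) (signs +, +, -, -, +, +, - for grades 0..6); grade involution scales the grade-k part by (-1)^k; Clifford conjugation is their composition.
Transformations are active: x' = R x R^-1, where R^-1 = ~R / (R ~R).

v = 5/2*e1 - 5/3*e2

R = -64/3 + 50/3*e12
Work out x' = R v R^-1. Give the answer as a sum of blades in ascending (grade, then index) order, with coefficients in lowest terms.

~R = -64/3 - 50/3*e12, and R ~R = 6596/9, so R^-1 = ~R / (6596/9).
R v = -230/9*e1 + 695/9*e2
Answer: -10015/9894*e1 - 4665/1649*e2


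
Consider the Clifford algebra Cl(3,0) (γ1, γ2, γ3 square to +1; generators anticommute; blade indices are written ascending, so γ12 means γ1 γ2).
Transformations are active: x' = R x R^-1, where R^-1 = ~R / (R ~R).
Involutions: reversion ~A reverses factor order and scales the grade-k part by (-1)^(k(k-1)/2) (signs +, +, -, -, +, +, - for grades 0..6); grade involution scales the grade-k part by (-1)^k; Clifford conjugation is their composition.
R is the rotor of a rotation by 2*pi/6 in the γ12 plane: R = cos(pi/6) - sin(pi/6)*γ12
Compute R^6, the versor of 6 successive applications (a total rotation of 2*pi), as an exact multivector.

Because a rotor carries half the rotation angle, composing 6 copies of this γ12-plane rotor multiplies the phase: 6*(pi/6) = pi, hence R^6 = cos(pi) - sin(pi)*γ12.
cos(pi) = -1 and sin(pi) = 0, so R^6 = -1. The total rotation 2*pi is 1 full turn, so every vector returns to itself, yet the rotor is -1, on the OTHER sheet of the double cover (an odd number of 2*pi turns).
Answer: -1


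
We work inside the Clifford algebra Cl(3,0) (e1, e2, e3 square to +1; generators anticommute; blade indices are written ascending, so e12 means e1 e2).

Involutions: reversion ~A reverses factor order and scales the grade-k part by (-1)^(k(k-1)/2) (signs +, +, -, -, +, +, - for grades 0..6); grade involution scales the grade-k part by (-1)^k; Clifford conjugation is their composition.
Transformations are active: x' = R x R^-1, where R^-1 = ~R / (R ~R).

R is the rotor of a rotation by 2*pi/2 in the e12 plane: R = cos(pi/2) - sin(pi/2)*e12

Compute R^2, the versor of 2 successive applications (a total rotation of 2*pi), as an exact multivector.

Half-angle bookkeeping: 2 applications in e12 add up to rotor phase 2*pi/2 = pi, so R^2 = cos(pi) - sin(pi)*e12.
cos(pi) = -1 and sin(pi) = 0, so R^2 = -1. The total rotation 2*pi is 1 full turn, so every vector returns to itself, yet the rotor is -1, on the OTHER sheet of the double cover (an odd number of 2*pi turns).
Answer: -1


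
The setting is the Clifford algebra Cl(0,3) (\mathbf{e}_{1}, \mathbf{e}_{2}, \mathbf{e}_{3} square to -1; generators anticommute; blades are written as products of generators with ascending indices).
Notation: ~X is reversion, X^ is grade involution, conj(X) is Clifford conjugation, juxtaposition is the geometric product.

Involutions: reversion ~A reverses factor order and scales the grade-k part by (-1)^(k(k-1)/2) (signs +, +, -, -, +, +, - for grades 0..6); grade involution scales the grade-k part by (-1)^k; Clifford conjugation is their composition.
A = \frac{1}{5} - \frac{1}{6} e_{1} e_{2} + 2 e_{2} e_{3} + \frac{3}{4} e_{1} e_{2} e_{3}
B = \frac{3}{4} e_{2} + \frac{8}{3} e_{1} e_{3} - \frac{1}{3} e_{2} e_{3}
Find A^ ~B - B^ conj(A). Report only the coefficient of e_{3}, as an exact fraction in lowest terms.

first term: -\frac{2}{3} + \frac{3}{8} e_{1} + \frac{43}{20} e_{2} + \frac{3}{2} e_{3} + \frac{16}{3} e_{1} e_{2} - \frac{749}{720} e_{1} e_{3} + \frac{23}{45} e_{2} e_{3}
second term: -\frac{2}{3} + \frac{1}{8} e_{1} + \frac{37}{20} e_{2} - \frac{3}{2} e_{3} - \frac{16}{3} e_{1} e_{2} - \frac{61}{720} e_{1} e_{3} - \frac{23}{45} e_{2} e_{3}
Answer: 3


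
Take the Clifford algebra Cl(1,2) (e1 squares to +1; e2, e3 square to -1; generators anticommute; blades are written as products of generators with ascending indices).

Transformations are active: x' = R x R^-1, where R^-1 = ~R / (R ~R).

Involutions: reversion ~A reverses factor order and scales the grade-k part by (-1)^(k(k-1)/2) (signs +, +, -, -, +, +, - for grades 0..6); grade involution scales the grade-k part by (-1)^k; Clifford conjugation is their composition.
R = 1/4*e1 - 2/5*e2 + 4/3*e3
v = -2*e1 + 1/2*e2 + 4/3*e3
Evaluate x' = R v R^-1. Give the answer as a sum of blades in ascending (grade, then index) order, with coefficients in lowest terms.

~R = 1/4*e1 - 2/5*e2 + 4/3*e3, and R ~R = -6751/3600, so R^-1 = ~R / (-6751/3600).
R v = -187/90 - 27/40*e1 e2 + 3*e1 e3 - 6/5*e2 e3
Answer: 17242/6751*e1 - 18719/13502*e2 + 32836/20253*e3


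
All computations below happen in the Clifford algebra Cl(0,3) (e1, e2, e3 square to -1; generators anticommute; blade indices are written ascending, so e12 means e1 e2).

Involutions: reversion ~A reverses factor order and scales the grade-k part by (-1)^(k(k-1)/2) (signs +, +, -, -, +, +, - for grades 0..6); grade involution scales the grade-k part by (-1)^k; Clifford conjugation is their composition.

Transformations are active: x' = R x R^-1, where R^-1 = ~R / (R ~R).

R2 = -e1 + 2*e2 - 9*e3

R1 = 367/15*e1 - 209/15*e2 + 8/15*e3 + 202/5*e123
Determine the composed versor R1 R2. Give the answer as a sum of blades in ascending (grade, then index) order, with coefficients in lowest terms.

Distribute over the terms of R2 (each basis-blade product reordered to ascending indices, repeated generators contracted through their squares):
R1 (-e1) = 367/15 - 209/15*e12 + 8/15*e13 + 202/5*e23
R1 (2*e2) = 418/15 + 734/15*e12 + 404/5*e13 - 16/15*e23
R1 (-9*e3) = 24/5 + 1818/5*e12 - 1101/5*e13 + 627/5*e23
Summing the partial products and collecting blades:
Answer: 857/15 + 1993/5*e12 - 2083/15*e13 + 2471/15*e23


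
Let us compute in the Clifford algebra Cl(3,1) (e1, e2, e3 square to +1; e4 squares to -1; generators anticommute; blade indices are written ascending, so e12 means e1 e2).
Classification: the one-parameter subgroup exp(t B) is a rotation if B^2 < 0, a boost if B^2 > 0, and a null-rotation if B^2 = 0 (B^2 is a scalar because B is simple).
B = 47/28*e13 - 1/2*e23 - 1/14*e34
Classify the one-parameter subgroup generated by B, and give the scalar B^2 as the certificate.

B^2 term by term: the squares give (47/28)^2*(e13)^2 + (-1/2)^2*(e23)^2 + (-1/14)^2*(e34)^2 = 2209/784*(-1) + 1/4*(-1) + 1/196*(+1) = -49/16 (each basis 2-blade squares to minus the product of its generators' squares); cross terms between blades sharing an index anticommute and cancel. So B^2 = -49/16.
Answer: rotation, certificate B^2 = -49/16. Key observation: B^2 = -49/16 is a conjugation invariant, so its sign decides the class regardless of the surface form of B.


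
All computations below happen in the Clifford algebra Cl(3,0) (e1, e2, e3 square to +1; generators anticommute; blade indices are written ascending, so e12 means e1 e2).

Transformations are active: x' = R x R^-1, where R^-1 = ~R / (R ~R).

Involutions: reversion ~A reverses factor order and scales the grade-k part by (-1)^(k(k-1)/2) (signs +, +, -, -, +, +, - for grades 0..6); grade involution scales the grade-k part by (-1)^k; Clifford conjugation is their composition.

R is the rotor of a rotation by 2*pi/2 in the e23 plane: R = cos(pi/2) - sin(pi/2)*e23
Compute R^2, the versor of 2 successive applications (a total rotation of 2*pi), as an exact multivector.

Half-angle bookkeeping: 2 applications in e23 add up to rotor phase 2*pi/2 = pi, so R^2 = cos(pi) - sin(pi)*e23.
cos(pi) = -1 and sin(pi) = 0, so R^2 = -1. The total rotation 2*pi is 1 full turn, so every vector returns to itself, yet the rotor is -1, on the OTHER sheet of the double cover (an odd number of 2*pi turns).
Answer: -1


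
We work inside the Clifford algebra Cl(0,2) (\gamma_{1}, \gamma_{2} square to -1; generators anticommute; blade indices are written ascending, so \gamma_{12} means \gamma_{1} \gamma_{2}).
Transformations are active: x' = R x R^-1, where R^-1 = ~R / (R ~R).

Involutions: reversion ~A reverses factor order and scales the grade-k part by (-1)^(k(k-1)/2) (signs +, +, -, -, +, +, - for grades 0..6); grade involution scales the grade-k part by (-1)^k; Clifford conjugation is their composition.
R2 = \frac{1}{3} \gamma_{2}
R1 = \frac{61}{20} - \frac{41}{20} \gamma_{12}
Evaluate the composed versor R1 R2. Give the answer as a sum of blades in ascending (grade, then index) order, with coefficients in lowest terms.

Distribute over the terms of R2 (each basis-blade product reordered to ascending indices, repeated generators contracted through their squares):
R1 (\frac{1}{3} \gamma_{2}) = \frac{41}{60} \gamma_{1} + \frac{61}{60} \gamma_{2}
Answer: \frac{41}{60} \gamma_{1} + \frac{61}{60} \gamma_{2}


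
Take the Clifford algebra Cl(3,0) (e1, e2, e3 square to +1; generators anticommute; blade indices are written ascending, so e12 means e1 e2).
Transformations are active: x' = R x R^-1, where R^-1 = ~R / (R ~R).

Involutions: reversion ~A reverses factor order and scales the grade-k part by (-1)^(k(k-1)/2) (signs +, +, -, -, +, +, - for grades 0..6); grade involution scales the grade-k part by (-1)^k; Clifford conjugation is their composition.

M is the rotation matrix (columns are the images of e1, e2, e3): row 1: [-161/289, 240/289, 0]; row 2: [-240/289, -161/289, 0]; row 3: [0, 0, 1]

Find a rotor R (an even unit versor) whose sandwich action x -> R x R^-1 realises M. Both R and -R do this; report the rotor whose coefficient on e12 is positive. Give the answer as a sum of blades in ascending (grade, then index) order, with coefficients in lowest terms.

Method: write R = a + b12*e12 + b13*e13 + b23*e23 with a^2 + b12^2 + b13^2 + b23^2 = 1 (so R^-1 = ~R). Expanding the columns R e_j ~R gives tr M = 4a^2 - 1 and, from the antisymmetric part, M21 - M12 = -4a*b12, M13 - M31 = 4a*b13, M32 - M23 = -4a*b23.
Here tr M = -33/289, so a^2 = (1 + tr M)/4 = 64/289 and a = ±8/17. Taking a = 8/17: M21 - M12 = -480/289, M13 - M31 = 0, M32 - M23 = 0, giving b12 = 15/17, b13 = 0, b23 = 0, i.e. R = 8/17 + 15/17*e12.
Its e12 coefficient is already positive.
Answer: 8/17 + 15/17*e12. Why the constraint matters: R and -R act identically through the sandwich — M has trace -33/289 either way — so only the sign condition on e12 picks one of the two preimages.


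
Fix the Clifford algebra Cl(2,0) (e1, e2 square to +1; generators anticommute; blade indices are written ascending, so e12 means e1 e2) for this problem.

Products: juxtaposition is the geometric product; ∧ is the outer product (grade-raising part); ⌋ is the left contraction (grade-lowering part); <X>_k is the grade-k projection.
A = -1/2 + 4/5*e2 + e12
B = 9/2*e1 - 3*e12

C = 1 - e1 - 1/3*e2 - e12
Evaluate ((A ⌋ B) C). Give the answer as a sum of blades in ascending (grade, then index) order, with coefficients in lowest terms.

step 1: 3 + 3/20*e1 + 3/2*e12
step 2: 87/20 - 67/20*e1 + 7/20*e2 - 31/20*e12
Answer: 87/20 - 67/20*e1 + 7/20*e2 - 31/20*e12
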